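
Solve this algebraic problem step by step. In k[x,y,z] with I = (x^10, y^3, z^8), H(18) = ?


Need i<10, j<3, k<8 with i+j+k=18.
For each i, j ranges over max(0,18-i-7)..min(2,18-i):
  i=0: j in [11,2] -> 0
  i=1: j in [10,2] -> 0
  i=2: j in [9,2] -> 0
  i=3: j in [8,2] -> 0
  i=4: j in [7,2] -> 0
  i=5: j in [6,2] -> 0
  i=6: j in [5,2] -> 0
  i=7: j in [4,2] -> 0
  i=8: j in [3,2] -> 0
  i=9: j in [2,2] -> 1
H(18) = 0+0+0+0+0+0+0+0+0+1 = 1


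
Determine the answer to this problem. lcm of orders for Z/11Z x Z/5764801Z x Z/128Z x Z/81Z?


Exponent = lcm of the cyclic orders; pairwise coprime => product.
11^1*7^8*2^7*3^4=11*5764801*128*81=657464024448


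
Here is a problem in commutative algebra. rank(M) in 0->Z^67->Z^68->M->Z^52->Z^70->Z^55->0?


Alt sum=0:
(-1)^0*67 + (-1)^1*68 + (-1)^2*? + (-1)^3*52 + (-1)^4*70 + (-1)^5*55=0
rank(M)=38


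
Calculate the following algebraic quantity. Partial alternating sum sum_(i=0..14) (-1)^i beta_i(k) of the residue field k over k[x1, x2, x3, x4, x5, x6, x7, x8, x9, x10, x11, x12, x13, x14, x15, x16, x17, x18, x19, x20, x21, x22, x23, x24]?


Koszul resolution: beta_i(k)=C(n,i), n=24
sum_(i=0..p) (-1)^i C(n,i) = (-1)^p C(n-1,p)
(-1)^14*C(23,14) = (-1)^14*817190 = 817190


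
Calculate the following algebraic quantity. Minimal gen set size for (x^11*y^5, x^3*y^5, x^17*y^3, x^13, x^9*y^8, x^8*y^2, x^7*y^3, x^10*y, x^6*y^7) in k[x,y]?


Remove redundant (divisible by others).
x^9*y^8 redundant.
x^6*y^7 redundant.
x^17*y^3 redundant.
x^11*y^5 redundant.
Min: x^13, x^10*y, x^8*y^2, x^7*y^3, x^3*y^5
Count=5


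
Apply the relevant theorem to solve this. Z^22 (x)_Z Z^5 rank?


rank(M(x)N) = rank(M)*rank(N)
22*5 = 110


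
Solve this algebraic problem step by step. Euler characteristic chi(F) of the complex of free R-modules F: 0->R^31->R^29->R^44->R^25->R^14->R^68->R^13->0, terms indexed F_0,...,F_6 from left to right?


chi = sum (-1)^i * rank:
(-1)^0*31=31
(-1)^1*29=-29
(-1)^2*44=44
(-1)^3*25=-25
(-1)^4*14=14
(-1)^5*68=-68
(-1)^6*13=13
chi=-20


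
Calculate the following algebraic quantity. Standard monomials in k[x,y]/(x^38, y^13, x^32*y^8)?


k[x,y]/I, I = (x^38, y^13, x^32*y^8)
Rect: 38x13=494. Corner: (38-32)x(13-8)=30.
dim = 494-30 = 464


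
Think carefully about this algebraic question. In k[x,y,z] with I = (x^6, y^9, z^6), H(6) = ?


Need i<6, j<9, k<6 with i+j+k=6.
For each i, j ranges over max(0,6-i-5)..min(8,6-i):
  i=0: j in [1,6] -> 6
  i=1: j in [0,5] -> 6
  i=2: j in [0,4] -> 5
  i=3: j in [0,3] -> 4
  i=4: j in [0,2] -> 3
  i=5: j in [0,1] -> 2
H(6) = 6+6+5+4+3+2 = 26


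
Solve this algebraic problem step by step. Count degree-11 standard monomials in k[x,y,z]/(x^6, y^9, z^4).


Need i<6, j<9, k<4 with i+j+k=11.
For each i, j ranges over max(0,11-i-3)..min(8,11-i):
  i=0: j in [8,8] -> 1
  i=1: j in [7,8] -> 2
  i=2: j in [6,8] -> 3
  i=3: j in [5,8] -> 4
  i=4: j in [4,7] -> 4
  i=5: j in [3,6] -> 4
H(11) = 1+2+3+4+4+4 = 18


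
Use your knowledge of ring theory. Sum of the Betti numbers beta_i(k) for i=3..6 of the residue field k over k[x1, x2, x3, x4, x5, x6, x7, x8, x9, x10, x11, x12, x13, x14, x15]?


Koszul resolution: beta_i(k)=C(n,i), n=15
C(15,3)=455, C(15,4)=1365, C(15,5)=3003, C(15,6)=5005
Sum=9828


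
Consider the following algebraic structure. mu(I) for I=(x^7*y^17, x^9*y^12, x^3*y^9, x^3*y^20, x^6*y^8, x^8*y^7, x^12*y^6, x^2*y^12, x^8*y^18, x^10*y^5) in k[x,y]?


Remove redundant (divisible by others).
x^7*y^17 redundant.
x^3*y^20 redundant.
x^9*y^12 redundant.
x^12*y^6 redundant.
x^8*y^18 redundant.
Min: x^10*y^5, x^8*y^7, x^6*y^8, x^3*y^9, x^2*y^12
Count=5


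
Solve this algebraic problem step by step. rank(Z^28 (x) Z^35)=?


rank(M(x)N) = rank(M)*rank(N)
28*35 = 980


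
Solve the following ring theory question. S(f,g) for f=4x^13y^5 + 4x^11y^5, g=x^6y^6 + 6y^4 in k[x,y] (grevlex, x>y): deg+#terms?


LT(f)=4x^13y^5, LT(g)=x^6y^6
lcm(LM)=x^13y^6
S(f,g) (scaled by 4 to clear denominators) = y*f - 4x^7*g = 4x^11y^6 - 24x^7y^4
2 terms, deg 17.
17+2=19


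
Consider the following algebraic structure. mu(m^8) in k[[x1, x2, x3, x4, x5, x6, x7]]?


C(n+d-1,d)=C(14,8)=3003


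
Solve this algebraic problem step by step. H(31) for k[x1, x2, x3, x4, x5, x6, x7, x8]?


C(d+n-1,n-1)=C(38,7)=12620256


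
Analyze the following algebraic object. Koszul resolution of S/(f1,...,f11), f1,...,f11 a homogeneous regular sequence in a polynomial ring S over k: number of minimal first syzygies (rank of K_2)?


Regular sequence => Koszul complex is the minimal free resolution.
Syz_1 minimally generated by Koszul relations f_i*e_j - f_j*e_i (i<j): mu(Syz_1) = beta_2 = C(m,2) = m(m-1)/2
m=11
11*10/2 = 55


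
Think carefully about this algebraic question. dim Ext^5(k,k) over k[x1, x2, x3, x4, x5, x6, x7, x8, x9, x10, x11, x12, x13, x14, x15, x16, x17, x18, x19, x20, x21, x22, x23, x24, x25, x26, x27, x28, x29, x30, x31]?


C(n,i)=C(31,5)=169911


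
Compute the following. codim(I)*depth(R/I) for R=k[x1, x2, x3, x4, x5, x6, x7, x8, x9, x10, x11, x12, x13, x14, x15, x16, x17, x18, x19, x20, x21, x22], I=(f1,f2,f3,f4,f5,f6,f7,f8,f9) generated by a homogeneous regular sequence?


codim=9, depth=dim(R/I)=22-9=13
Product=9*13=117


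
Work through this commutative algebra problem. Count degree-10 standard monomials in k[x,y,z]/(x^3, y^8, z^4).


Need i<3, j<8, k<4 with i+j+k=10.
For each i, j ranges over max(0,10-i-3)..min(7,10-i):
  i=0: j in [7,7] -> 1
  i=1: j in [6,7] -> 2
  i=2: j in [5,7] -> 3
H(10) = 1+2+3 = 6


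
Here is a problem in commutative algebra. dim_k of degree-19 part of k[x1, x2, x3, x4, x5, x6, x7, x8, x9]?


C(d+n-1,n-1)=C(27,8)=2220075


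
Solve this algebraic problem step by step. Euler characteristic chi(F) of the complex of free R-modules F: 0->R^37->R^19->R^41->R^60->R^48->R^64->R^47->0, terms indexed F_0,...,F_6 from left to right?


chi = sum (-1)^i * rank:
(-1)^0*37=37
(-1)^1*19=-19
(-1)^2*41=41
(-1)^3*60=-60
(-1)^4*48=48
(-1)^5*64=-64
(-1)^6*47=47
chi=30


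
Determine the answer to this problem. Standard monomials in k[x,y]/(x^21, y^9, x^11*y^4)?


k[x,y]/I, I = (x^21, y^9, x^11*y^4)
Rect: 21x9=189. Corner: (21-11)x(9-4)=50.
dim = 189-50 = 139


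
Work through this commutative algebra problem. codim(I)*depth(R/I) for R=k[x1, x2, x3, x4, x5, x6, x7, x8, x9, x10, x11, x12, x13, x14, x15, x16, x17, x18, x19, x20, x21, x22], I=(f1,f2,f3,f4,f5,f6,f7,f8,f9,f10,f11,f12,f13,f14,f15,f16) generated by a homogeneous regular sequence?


codim=16, depth=dim(R/I)=22-16=6
Product=16*6=96


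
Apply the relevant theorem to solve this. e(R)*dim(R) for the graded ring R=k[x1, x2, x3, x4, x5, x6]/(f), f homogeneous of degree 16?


e(R)=deg(f)=16, dim(R)=6-1=5
e*dim=16*5=80


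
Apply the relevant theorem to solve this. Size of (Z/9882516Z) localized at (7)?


7-primary part: 9882516=7^7*12
Size=7^7=823543


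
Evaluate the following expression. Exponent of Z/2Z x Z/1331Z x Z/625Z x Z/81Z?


Exponent = lcm of the cyclic orders; pairwise coprime => product.
2^1*11^3*5^4*3^4=2*1331*625*81=134763750


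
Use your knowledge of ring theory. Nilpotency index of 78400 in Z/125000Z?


78400^k mod 125000:
k=1: 78400
k=2: 60000
k=3: 0
First zero at k = 3


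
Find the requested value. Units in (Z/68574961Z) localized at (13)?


Local ring = Z/28561Z.
phi(28561) = 13^3*(13-1) = 26364


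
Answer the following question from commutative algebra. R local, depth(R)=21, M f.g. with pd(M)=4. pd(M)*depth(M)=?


pd+depth=21
depth=21-4=17
pd*depth=4*17=68


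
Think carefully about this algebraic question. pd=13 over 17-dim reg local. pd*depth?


pd+depth=17
depth=17-13=4
pd*depth=13*4=52


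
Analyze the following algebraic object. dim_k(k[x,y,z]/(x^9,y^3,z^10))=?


Basis: x^iy^jz^k, i<9,j<3,k<10
9*3*10=270


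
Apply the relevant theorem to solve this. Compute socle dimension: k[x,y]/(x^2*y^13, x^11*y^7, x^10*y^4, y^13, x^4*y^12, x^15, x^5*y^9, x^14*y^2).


Socle = ann(m) = span of standard monomials u with x*u, y*u in I (staircase corners).
Redundant generators: x^11*y^7, x^2*y^13
Minimal generators: x^15, x^14*y^2, x^10*y^4, x^5*y^9, x^4*y^12, y^13
Corners: x^3y^12, x^4y^11, x^9y^8, x^13y^3, x^14y
Socle dim=5


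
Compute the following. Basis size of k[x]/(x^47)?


Basis: 1,x,...,x^46
dim=47


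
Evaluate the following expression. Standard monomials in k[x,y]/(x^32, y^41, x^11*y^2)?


k[x,y]/I, I = (x^32, y^41, x^11*y^2)
Rect: 32x41=1312. Corner: (32-11)x(41-2)=819.
dim = 1312-819 = 493


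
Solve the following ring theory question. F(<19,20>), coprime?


gcd(19,20)=1 => F=ab-a-b=19*20-19-20=380-39=341


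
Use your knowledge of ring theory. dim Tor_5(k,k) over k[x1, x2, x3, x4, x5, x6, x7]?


Koszul: C(n,i)=C(7,5)=21


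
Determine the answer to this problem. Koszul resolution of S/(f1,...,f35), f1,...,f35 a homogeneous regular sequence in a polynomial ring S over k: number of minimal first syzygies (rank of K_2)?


Regular sequence => Koszul complex is the minimal free resolution.
Syz_1 minimally generated by Koszul relations f_i*e_j - f_j*e_i (i<j): mu(Syz_1) = beta_2 = C(m,2) = m(m-1)/2
m=35
35*34/2 = 595


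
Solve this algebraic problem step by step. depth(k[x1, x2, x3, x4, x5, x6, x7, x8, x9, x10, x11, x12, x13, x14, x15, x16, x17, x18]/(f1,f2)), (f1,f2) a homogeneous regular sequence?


depth(R)=18
depth(R/I)=18-2=16


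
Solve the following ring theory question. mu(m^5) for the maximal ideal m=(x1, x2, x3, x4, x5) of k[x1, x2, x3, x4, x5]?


Graded Nakayama: mu(m^d) = dim_k (m^d/m^(d+1)) = #degree-5 monomials in 5 vars
C(n+d-1,d)=C(9,5)=126


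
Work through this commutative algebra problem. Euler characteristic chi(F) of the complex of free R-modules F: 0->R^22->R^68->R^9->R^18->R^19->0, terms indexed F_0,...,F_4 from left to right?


chi = sum (-1)^i * rank:
(-1)^0*22=22
(-1)^1*68=-68
(-1)^2*9=9
(-1)^3*18=-18
(-1)^4*19=19
chi=-36


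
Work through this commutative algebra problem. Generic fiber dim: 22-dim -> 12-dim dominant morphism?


dim(fiber)=dim(X)-dim(Y)=22-12=10


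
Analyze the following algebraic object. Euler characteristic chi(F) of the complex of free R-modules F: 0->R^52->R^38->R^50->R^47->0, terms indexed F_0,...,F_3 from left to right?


chi = sum (-1)^i * rank:
(-1)^0*52=52
(-1)^1*38=-38
(-1)^2*50=50
(-1)^3*47=-47
chi=17


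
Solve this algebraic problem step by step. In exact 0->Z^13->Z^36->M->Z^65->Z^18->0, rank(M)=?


Alt sum=0:
(-1)^0*13 + (-1)^1*36 + (-1)^2*? + (-1)^3*65 + (-1)^4*18=0
rank(M)=70


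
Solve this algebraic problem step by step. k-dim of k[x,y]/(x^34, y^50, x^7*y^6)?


k[x,y]/I, I = (x^34, y^50, x^7*y^6)
Rect: 34x50=1700. Corner: (34-7)x(50-6)=1188.
dim = 1700-1188 = 512


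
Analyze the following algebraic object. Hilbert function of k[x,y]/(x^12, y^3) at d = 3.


k[x,y], I = (x^12, y^3), d = 3
Need i < 12 and d-i < 3.
Range: 1 <= i <= 3.
H(3) = 3


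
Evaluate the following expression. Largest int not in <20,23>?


gcd(20,23)=1 => F=ab-a-b=20*23-20-23=460-43=417


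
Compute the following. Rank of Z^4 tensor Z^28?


rank(M(x)N) = rank(M)*rank(N)
4*28 = 112


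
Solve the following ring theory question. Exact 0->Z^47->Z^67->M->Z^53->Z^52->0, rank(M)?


Alt sum=0:
(-1)^0*47 + (-1)^1*67 + (-1)^2*? + (-1)^3*53 + (-1)^4*52=0
rank(M)=21


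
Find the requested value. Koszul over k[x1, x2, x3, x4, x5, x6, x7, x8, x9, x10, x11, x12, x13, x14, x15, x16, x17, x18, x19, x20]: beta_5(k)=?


C(n,i)=C(20,5)=15504


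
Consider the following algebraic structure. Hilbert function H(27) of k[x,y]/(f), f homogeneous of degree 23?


H(t)=d for t>=d-1.
d=23, t=27
H(27)=23


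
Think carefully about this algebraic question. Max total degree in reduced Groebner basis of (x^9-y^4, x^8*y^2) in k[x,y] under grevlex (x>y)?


LT(f1)=x^9, LT(f2)=x^8y^2, lcm=x^9y^2
S(f1,f2) = y^2*f1 - x^1*f2 = -y^6
Reduced GB = {f1, f2, y^6}; degrees 9, 10, 6
Max = 10


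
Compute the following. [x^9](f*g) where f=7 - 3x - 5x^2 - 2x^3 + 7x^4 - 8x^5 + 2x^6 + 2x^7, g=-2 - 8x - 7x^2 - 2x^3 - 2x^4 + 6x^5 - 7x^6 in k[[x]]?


[x^9] = sum a_i*b_j, i+j=9
  -2*-7=14
  7*6=42
  -8*-2=16
  2*-2=-4
  2*-7=-14
Sum=54


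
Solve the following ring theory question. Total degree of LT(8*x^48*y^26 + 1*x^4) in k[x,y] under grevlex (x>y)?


LT: 8*x^48*y^26
deg_x=48, deg_y=26
Total=48+26=74


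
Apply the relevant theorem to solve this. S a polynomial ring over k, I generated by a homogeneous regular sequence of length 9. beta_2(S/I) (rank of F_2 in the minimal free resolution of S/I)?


Regular sequence => Koszul complex is the minimal free resolution.
Syz_1 minimally generated by Koszul relations f_i*e_j - f_j*e_i (i<j): mu(Syz_1) = beta_2 = C(m,2) = m(m-1)/2
m=9
9*8/2 = 36


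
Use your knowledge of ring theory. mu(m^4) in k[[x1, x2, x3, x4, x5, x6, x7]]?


C(n+d-1,d)=C(10,4)=210


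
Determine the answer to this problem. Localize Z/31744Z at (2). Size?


2-primary part: 31744=2^10*31
Size=2^10=1024


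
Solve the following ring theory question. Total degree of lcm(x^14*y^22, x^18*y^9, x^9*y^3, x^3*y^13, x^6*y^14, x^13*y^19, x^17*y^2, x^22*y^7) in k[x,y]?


lcm = componentwise max:
x: max(14,18,9,3,6,13,17,22)=22
y: max(22,9,3,13,14,19,2,7)=22
Total=22+22=44


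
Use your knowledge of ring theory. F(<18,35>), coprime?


gcd(18,35)=1 => F=ab-a-b=18*35-18-35=630-53=577


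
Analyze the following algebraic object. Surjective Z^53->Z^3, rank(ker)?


rank(ker) = 53-3 = 50


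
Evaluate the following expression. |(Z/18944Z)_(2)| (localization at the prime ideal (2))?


2-primary part: 18944=2^9*37
Size=2^9=512


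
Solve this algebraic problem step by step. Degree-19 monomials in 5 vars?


C(d+n-1,n-1)=C(23,4)=8855


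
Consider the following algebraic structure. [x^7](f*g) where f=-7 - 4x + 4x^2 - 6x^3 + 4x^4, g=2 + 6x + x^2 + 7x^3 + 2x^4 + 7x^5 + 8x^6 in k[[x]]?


[x^7] = sum a_i*b_j, i+j=7
  -4*8=-32
  4*7=28
  -6*2=-12
  4*7=28
Sum=12


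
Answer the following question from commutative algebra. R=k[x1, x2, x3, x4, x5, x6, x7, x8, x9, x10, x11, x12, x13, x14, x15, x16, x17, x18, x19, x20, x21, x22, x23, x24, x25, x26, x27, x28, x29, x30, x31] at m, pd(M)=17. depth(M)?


pd+depth=depth(R)=31
depth=31-17=14


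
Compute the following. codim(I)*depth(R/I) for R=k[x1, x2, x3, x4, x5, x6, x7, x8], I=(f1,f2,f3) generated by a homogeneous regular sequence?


codim=3, depth=dim(R/I)=8-3=5
Product=3*5=15


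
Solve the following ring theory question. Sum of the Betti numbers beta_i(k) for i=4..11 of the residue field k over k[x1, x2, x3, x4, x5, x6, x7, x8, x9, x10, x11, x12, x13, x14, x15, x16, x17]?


Koszul resolution: beta_i(k)=C(n,i), n=17
C(17,4)=2380, C(17,5)=6188, C(17,6)=12376, C(17,7)=19448, C(17,8)=24310, C(17,9)=24310, C(17,10)=19448, C(17,11)=12376
Sum=120836


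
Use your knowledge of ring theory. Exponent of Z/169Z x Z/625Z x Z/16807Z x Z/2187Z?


Exponent = lcm of the cyclic orders; pairwise coprime => product.
13^2*5^4*7^5*3^7=169*625*16807*2187=3882448513125


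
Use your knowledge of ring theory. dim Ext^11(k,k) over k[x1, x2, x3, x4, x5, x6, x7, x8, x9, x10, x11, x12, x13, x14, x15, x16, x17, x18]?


C(n,i)=C(18,11)=31824


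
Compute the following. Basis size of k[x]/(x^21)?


Basis: 1,x,...,x^20
dim=21


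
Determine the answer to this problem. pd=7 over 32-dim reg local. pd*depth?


pd+depth=32
depth=32-7=25
pd*depth=7*25=175


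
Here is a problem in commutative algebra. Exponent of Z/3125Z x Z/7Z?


Exponent = lcm of the cyclic orders; pairwise coprime => product.
5^5*7^1=3125*7=21875


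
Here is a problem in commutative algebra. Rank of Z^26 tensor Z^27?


rank(M(x)N) = rank(M)*rank(N)
26*27 = 702


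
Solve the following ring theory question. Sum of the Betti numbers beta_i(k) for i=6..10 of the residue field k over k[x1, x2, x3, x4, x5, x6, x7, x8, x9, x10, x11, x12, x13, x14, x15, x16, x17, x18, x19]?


Koszul resolution: beta_i(k)=C(n,i), n=19
C(19,6)=27132, C(19,7)=50388, C(19,8)=75582, C(19,9)=92378, C(19,10)=92378
Sum=337858


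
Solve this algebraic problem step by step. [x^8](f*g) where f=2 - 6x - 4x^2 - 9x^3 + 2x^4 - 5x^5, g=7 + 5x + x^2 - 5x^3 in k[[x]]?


[x^8] = sum a_i*b_j, i+j=8
  -5*-5=25
Sum=25


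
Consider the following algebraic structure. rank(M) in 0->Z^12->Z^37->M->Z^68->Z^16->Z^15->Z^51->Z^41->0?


Alt sum=0:
(-1)^0*12 + (-1)^1*37 + (-1)^2*? + (-1)^3*68 + (-1)^4*16 + (-1)^5*15 + (-1)^6*51 + (-1)^7*41=0
rank(M)=82


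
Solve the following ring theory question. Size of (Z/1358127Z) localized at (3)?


3-primary part: 1358127=3^10*23
Size=3^10=59049


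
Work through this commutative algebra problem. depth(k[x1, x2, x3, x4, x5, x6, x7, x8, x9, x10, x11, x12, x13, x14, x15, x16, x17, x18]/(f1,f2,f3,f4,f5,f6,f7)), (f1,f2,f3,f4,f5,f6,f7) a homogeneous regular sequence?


depth(R)=18
depth(R/I)=18-7=11


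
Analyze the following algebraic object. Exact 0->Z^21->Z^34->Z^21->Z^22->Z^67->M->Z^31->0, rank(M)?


Alt sum=0:
(-1)^0*21 + (-1)^1*34 + (-1)^2*21 + (-1)^3*22 + (-1)^4*67 + (-1)^5*? + (-1)^6*31=0
rank(M)=84


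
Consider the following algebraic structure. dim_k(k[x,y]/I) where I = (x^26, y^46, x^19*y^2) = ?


k[x,y]/I, I = (x^26, y^46, x^19*y^2)
Rect: 26x46=1196. Corner: (26-19)x(46-2)=308.
dim = 1196-308 = 888


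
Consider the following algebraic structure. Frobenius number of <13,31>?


gcd(13,31)=1 => F=ab-a-b=13*31-13-31=403-44=359


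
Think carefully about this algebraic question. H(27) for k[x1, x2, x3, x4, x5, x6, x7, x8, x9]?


C(d+n-1,n-1)=C(35,8)=23535820


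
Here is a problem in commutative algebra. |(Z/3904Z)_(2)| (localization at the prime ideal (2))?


2-primary part: 3904=2^6*61
Size=2^6=64


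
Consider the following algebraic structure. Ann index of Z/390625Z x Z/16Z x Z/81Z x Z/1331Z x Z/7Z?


Exponent = lcm of the cyclic orders; pairwise coprime => product.
5^8*2^4*3^4*11^3*7^1=390625*16*81*1331*7=4716731250000


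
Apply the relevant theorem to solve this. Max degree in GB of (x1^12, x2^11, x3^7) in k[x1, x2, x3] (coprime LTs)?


Pure powers, coprime LTs => already GB.
Degrees: 12, 11, 7
Max=12


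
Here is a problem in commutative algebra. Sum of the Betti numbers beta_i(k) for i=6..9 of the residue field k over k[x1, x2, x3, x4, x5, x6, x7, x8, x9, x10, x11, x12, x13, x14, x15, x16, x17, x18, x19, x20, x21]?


Koszul resolution: beta_i(k)=C(n,i), n=21
C(21,6)=54264, C(21,7)=116280, C(21,8)=203490, C(21,9)=293930
Sum=667964


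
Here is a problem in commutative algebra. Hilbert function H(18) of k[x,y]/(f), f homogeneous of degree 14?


H(t)=d for t>=d-1.
d=14, t=18
H(18)=14


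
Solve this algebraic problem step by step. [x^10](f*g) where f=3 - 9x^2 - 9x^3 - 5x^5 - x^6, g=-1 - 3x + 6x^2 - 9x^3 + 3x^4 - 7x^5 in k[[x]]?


[x^10] = sum a_i*b_j, i+j=10
  -5*-7=35
  -1*3=-3
Sum=32


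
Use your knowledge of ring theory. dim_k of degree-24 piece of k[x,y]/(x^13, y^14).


k[x,y], I = (x^13, y^14), d = 24
Need i < 13 and d-i < 14.
Range: 11 <= i <= 12.
H(24) = 2


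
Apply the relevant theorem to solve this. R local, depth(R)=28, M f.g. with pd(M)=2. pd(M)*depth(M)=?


pd+depth=28
depth=28-2=26
pd*depth=2*26=52


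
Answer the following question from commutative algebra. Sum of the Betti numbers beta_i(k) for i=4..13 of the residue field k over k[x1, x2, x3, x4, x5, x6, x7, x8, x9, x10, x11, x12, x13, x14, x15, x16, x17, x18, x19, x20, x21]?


Koszul resolution: beta_i(k)=C(n,i), n=21
C(21,4)=5985, C(21,5)=20349, C(21,6)=54264, C(21,7)=116280, C(21,8)=203490, C(21,9)=293930, C(21,10)=352716, C(21,11)=352716, C(21,12)=293930, C(21,13)=203490
Sum=1897150


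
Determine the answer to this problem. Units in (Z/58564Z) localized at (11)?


Local ring = Z/14641Z.
phi(14641) = 11^3*(11-1) = 13310


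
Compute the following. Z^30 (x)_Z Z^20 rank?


rank(M(x)N) = rank(M)*rank(N)
30*20 = 600


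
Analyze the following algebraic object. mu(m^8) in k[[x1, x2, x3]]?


C(n+d-1,d)=C(10,8)=45


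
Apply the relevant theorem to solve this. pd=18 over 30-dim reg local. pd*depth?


pd+depth=30
depth=30-18=12
pd*depth=18*12=216


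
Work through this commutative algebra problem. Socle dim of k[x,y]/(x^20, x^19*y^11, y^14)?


Socle = ann(m) = span of standard monomials u with x*u, y*u in I (staircase corners).
Minimal generators: x^20, x^19*y^11, y^14
Corners: x^18y^13, x^19y^10
Socle dim=2


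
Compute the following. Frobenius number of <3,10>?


gcd(3,10)=1 => F=ab-a-b=3*10-3-10=30-13=17


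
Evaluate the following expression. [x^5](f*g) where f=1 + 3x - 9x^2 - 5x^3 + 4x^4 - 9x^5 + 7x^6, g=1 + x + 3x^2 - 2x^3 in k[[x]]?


[x^5] = sum a_i*b_j, i+j=5
  -9*-2=18
  -5*3=-15
  4*1=4
  -9*1=-9
Sum=-2


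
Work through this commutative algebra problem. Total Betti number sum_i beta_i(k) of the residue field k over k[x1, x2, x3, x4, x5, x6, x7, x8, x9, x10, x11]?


Koszul resolution: beta_i(k)=C(n,i), n=11
sum_i C(11,i) = 2^11 = 2048


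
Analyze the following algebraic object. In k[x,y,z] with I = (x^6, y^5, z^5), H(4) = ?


Need i<6, j<5, k<5 with i+j+k=4.
For each i, j ranges over max(0,4-i-4)..min(4,4-i):
  i=0: j in [0,4] -> 5
  i=1: j in [0,3] -> 4
  i=2: j in [0,2] -> 3
  i=3: j in [0,1] -> 2
  i=4: j in [0,0] -> 1
H(4) = 5+4+3+2+1 = 15


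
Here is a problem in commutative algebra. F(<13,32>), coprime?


gcd(13,32)=1 => F=ab-a-b=13*32-13-32=416-45=371


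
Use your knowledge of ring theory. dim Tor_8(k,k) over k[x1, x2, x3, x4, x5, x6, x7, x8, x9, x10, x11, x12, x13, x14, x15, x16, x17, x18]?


Koszul: C(n,i)=C(18,8)=43758


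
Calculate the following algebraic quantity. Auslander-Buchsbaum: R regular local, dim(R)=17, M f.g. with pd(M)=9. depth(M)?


pd+depth=depth(R)=17
depth=17-9=8


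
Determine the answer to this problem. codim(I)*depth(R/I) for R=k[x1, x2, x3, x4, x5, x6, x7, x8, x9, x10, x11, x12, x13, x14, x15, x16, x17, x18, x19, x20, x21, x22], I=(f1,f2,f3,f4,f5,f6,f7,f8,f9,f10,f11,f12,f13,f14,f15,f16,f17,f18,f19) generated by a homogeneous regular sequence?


codim=19, depth=dim(R/I)=22-19=3
Product=19*3=57


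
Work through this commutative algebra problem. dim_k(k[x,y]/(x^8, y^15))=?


Basis: x^i*y^j, i<8, j<15
8*15=120


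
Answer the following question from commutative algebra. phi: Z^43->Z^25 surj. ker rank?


rank(ker) = 43-25 = 18


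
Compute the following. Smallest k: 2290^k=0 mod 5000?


2290^k mod 5000:
k=1: 2290
k=2: 4100
k=3: 4000
k=4: 0
First zero at k = 4


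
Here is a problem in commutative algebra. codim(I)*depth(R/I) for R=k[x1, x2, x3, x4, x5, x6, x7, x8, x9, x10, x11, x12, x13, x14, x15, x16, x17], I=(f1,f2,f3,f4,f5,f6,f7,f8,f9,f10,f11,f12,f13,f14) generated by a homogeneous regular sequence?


codim=14, depth=dim(R/I)=17-14=3
Product=14*3=42


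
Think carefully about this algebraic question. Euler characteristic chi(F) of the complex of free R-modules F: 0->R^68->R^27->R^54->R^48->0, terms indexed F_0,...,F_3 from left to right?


chi = sum (-1)^i * rank:
(-1)^0*68=68
(-1)^1*27=-27
(-1)^2*54=54
(-1)^3*48=-48
chi=47


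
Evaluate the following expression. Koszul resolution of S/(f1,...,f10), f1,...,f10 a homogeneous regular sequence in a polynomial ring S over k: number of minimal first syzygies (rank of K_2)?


Regular sequence => Koszul complex is the minimal free resolution.
Syz_1 minimally generated by Koszul relations f_i*e_j - f_j*e_i (i<j): mu(Syz_1) = beta_2 = C(m,2) = m(m-1)/2
m=10
10*9/2 = 45


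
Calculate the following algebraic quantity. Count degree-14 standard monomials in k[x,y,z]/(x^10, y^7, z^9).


Need i<10, j<7, k<9 with i+j+k=14.
For each i, j ranges over max(0,14-i-8)..min(6,14-i):
  i=0: j in [6,6] -> 1
  i=1: j in [5,6] -> 2
  i=2: j in [4,6] -> 3
  i=3: j in [3,6] -> 4
  i=4: j in [2,6] -> 5
  i=5: j in [1,6] -> 6
  i=6: j in [0,6] -> 7
  i=7: j in [0,6] -> 7
  i=8: j in [0,6] -> 7
  i=9: j in [0,5] -> 6
H(14) = 1+2+3+4+5+6+7+7+7+6 = 48


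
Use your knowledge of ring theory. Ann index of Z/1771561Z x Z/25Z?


Exponent = lcm of the cyclic orders; pairwise coprime => product.
11^6*5^2=1771561*25=44289025


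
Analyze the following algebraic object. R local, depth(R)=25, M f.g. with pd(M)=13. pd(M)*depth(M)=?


pd+depth=25
depth=25-13=12
pd*depth=13*12=156


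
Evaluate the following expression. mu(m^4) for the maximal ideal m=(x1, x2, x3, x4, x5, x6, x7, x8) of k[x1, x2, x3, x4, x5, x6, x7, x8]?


Graded Nakayama: mu(m^d) = dim_k (m^d/m^(d+1)) = #degree-4 monomials in 8 vars
C(n+d-1,d)=C(11,4)=330


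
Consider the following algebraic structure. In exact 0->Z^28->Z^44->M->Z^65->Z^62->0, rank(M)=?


Alt sum=0:
(-1)^0*28 + (-1)^1*44 + (-1)^2*? + (-1)^3*65 + (-1)^4*62=0
rank(M)=19


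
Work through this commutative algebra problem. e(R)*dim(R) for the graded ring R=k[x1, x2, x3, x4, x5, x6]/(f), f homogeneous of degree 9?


e(R)=deg(f)=9, dim(R)=6-1=5
e*dim=9*5=45


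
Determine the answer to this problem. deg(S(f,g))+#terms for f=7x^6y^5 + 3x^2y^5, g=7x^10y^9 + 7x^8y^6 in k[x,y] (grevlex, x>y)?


LT(f)=7x^6y^5, LT(g)=7x^10y^9
lcm(LM)=x^10y^9
S(f,g) (scaled by 49 to clear denominators) = 7x^4y^4*f - 7*g = 21x^6y^9 - 49x^8y^6
2 terms, deg 15.
15+2=17


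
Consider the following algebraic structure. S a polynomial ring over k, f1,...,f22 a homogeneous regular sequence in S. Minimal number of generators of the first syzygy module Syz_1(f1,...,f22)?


Regular sequence => Koszul complex is the minimal free resolution.
Syz_1 minimally generated by Koszul relations f_i*e_j - f_j*e_i (i<j): mu(Syz_1) = beta_2 = C(m,2) = m(m-1)/2
m=22
22*21/2 = 231


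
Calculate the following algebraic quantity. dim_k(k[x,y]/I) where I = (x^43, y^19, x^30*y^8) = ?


k[x,y]/I, I = (x^43, y^19, x^30*y^8)
Rect: 43x19=817. Corner: (43-30)x(19-8)=143.
dim = 817-143 = 674


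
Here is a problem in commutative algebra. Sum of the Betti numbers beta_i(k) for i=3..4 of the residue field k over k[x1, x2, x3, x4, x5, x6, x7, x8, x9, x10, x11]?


Koszul resolution: beta_i(k)=C(n,i), n=11
C(11,3)=165, C(11,4)=330
Sum=495


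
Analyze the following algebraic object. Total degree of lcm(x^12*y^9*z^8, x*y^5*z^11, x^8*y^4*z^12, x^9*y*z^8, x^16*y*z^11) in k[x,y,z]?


lcm = componentwise max:
x: max(12,1,8,9,16)=16
y: max(9,5,4,1,1)=9
z: max(8,11,12,8,11)=12
Total=16+9+12=37


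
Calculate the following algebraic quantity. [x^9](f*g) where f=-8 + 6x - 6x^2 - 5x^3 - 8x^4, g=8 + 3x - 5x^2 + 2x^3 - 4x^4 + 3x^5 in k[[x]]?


[x^9] = sum a_i*b_j, i+j=9
  -8*3=-24
Sum=-24


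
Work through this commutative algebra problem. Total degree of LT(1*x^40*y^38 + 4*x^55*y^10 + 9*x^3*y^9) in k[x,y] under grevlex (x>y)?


LT: 1*x^40*y^38
deg_x=40, deg_y=38
Total=40+38=78


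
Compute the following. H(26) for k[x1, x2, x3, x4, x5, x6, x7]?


C(d+n-1,n-1)=C(32,6)=906192


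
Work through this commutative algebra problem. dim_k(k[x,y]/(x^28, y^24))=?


Basis: x^i*y^j, i<28, j<24
28*24=672


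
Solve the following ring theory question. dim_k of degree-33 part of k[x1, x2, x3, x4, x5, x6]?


C(d+n-1,n-1)=C(38,5)=501942


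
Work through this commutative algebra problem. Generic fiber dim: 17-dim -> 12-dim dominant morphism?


dim(fiber)=dim(X)-dim(Y)=17-12=5


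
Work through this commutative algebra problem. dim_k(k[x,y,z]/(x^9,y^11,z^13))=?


Basis: x^iy^jz^k, i<9,j<11,k<13
9*11*13=1287


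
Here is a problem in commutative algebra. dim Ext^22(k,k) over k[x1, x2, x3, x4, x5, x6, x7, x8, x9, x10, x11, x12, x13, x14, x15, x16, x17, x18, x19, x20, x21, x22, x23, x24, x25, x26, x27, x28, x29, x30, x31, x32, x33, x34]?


C(n,i)=C(34,22)=548354040


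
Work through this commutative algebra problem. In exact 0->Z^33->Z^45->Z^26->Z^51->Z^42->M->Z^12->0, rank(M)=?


Alt sum=0:
(-1)^0*33 + (-1)^1*45 + (-1)^2*26 + (-1)^3*51 + (-1)^4*42 + (-1)^5*? + (-1)^6*12=0
rank(M)=17


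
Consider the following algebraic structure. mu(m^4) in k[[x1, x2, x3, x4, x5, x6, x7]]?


C(n+d-1,d)=C(10,4)=210


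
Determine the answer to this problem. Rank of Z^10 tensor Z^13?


rank(M(x)N) = rank(M)*rank(N)
10*13 = 130


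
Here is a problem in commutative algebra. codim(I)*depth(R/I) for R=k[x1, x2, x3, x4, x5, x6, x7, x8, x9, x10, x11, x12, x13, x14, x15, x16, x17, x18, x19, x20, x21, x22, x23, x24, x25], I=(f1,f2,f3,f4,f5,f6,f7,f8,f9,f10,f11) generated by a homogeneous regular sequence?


codim=11, depth=dim(R/I)=25-11=14
Product=11*14=154


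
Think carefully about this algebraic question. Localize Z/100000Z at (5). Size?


5-primary part: 100000=5^5*32
Size=5^5=3125


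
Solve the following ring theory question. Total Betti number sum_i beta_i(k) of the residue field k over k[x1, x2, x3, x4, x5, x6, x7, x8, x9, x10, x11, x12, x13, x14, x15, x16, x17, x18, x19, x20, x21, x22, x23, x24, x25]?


Koszul resolution: beta_i(k)=C(n,i), n=25
sum_i C(25,i) = 2^25 = 33554432


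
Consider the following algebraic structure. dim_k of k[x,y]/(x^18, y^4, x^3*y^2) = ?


k[x,y]/I, I = (x^18, y^4, x^3*y^2)
Rect: 18x4=72. Corner: (18-3)x(4-2)=30.
dim = 72-30 = 42


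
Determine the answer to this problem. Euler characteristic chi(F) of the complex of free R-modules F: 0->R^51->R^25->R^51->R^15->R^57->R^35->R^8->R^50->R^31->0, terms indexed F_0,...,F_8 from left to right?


chi = sum (-1)^i * rank:
(-1)^0*51=51
(-1)^1*25=-25
(-1)^2*51=51
(-1)^3*15=-15
(-1)^4*57=57
(-1)^5*35=-35
(-1)^6*8=8
(-1)^7*50=-50
(-1)^8*31=31
chi=73


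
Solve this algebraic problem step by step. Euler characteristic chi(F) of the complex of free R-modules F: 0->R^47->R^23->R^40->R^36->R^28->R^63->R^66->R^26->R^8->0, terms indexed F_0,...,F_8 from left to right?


chi = sum (-1)^i * rank:
(-1)^0*47=47
(-1)^1*23=-23
(-1)^2*40=40
(-1)^3*36=-36
(-1)^4*28=28
(-1)^5*63=-63
(-1)^6*66=66
(-1)^7*26=-26
(-1)^8*8=8
chi=41


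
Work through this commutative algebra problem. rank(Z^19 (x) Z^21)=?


rank(M(x)N) = rank(M)*rank(N)
19*21 = 399


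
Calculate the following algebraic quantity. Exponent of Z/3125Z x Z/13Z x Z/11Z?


Exponent = lcm of the cyclic orders; pairwise coprime => product.
5^5*13^1*11^1=3125*13*11=446875


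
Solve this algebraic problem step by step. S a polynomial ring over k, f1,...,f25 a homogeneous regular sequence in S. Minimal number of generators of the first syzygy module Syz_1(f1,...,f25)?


Regular sequence => Koszul complex is the minimal free resolution.
Syz_1 minimally generated by Koszul relations f_i*e_j - f_j*e_i (i<j): mu(Syz_1) = beta_2 = C(m,2) = m(m-1)/2
m=25
25*24/2 = 300


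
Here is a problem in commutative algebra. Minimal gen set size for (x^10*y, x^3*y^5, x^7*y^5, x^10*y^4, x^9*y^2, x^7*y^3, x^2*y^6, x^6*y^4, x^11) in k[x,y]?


Remove redundant (divisible by others).
x^7*y^5 redundant.
x^10*y^4 redundant.
Min: x^11, x^10*y, x^9*y^2, x^7*y^3, x^6*y^4, x^3*y^5, x^2*y^6
Count=7


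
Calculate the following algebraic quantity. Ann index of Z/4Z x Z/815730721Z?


Exponent = lcm of the cyclic orders; pairwise coprime => product.
2^2*13^8=4*815730721=3262922884


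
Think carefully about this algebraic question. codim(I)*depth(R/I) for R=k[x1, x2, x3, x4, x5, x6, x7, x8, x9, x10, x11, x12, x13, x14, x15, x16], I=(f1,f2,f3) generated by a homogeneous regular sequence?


codim=3, depth=dim(R/I)=16-3=13
Product=3*13=39


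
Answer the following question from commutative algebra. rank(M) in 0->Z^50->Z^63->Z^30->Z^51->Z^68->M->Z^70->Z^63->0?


Alt sum=0:
(-1)^0*50 + (-1)^1*63 + (-1)^2*30 + (-1)^3*51 + (-1)^4*68 + (-1)^5*? + (-1)^6*70 + (-1)^7*63=0
rank(M)=41


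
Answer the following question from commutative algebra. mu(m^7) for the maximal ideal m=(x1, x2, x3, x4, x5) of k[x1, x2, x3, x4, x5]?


Graded Nakayama: mu(m^d) = dim_k (m^d/m^(d+1)) = #degree-7 monomials in 5 vars
C(n+d-1,d)=C(11,7)=330


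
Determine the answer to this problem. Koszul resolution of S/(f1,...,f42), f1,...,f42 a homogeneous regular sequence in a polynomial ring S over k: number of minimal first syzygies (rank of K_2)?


Regular sequence => Koszul complex is the minimal free resolution.
Syz_1 minimally generated by Koszul relations f_i*e_j - f_j*e_i (i<j): mu(Syz_1) = beta_2 = C(m,2) = m(m-1)/2
m=42
42*41/2 = 861


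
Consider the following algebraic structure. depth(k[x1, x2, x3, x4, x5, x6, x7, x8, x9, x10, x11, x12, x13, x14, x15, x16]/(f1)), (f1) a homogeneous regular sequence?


depth(R)=16
depth(R/I)=16-1=15


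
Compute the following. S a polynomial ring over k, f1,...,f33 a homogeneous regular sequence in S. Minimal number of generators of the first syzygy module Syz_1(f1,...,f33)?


Regular sequence => Koszul complex is the minimal free resolution.
Syz_1 minimally generated by Koszul relations f_i*e_j - f_j*e_i (i<j): mu(Syz_1) = beta_2 = C(m,2) = m(m-1)/2
m=33
33*32/2 = 528


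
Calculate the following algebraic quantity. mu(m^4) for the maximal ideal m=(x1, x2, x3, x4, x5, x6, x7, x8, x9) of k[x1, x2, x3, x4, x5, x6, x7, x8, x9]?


Graded Nakayama: mu(m^d) = dim_k (m^d/m^(d+1)) = #degree-4 monomials in 9 vars
C(n+d-1,d)=C(12,4)=495


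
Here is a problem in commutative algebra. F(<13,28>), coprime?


gcd(13,28)=1 => F=ab-a-b=13*28-13-28=364-41=323


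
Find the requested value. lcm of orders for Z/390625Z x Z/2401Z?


Exponent = lcm of the cyclic orders; pairwise coprime => product.
5^8*7^4=390625*2401=937890625


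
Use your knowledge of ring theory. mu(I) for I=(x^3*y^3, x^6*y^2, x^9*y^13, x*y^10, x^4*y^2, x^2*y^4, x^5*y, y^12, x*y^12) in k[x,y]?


Remove redundant (divisible by others).
x^9*y^13 redundant.
x*y^12 redundant.
x^6*y^2 redundant.
Min: x^5*y, x^4*y^2, x^3*y^3, x^2*y^4, x*y^10, y^12
Count=6


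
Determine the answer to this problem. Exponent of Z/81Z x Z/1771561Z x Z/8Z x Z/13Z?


Exponent = lcm of the cyclic orders; pairwise coprime => product.
3^4*11^6*2^3*13^1=81*1771561*8*13=14923629864


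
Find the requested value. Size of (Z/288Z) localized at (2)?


2-primary part: 288=2^5*9
Size=2^5=32


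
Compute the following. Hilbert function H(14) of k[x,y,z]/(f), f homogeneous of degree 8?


C(16,2)-C(8,2)=120-28=92


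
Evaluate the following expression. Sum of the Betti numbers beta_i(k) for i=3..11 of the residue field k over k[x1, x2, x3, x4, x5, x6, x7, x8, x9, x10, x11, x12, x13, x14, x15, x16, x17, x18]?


Koszul resolution: beta_i(k)=C(n,i), n=18
C(18,3)=816, C(18,4)=3060, C(18,5)=8568, C(18,6)=18564, C(18,7)=31824, C(18,8)=43758, C(18,9)=48620, C(18,10)=43758, C(18,11)=31824
Sum=230792


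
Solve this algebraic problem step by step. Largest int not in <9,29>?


gcd(9,29)=1 => F=ab-a-b=9*29-9-29=261-38=223


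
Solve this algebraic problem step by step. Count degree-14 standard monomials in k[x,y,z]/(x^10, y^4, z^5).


Need i<10, j<4, k<5 with i+j+k=14.
For each i, j ranges over max(0,14-i-4)..min(3,14-i):
  i=0: j in [10,3] -> 0
  i=1: j in [9,3] -> 0
  i=2: j in [8,3] -> 0
  i=3: j in [7,3] -> 0
  i=4: j in [6,3] -> 0
  i=5: j in [5,3] -> 0
  i=6: j in [4,3] -> 0
  i=7: j in [3,3] -> 1
  i=8: j in [2,3] -> 2
  i=9: j in [1,3] -> 3
H(14) = 0+0+0+0+0+0+0+1+2+3 = 6


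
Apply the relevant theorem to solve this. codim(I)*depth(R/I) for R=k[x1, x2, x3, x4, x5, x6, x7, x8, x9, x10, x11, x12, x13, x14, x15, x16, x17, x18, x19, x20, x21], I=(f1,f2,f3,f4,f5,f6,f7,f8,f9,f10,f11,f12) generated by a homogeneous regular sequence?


codim=12, depth=dim(R/I)=21-12=9
Product=12*9=108


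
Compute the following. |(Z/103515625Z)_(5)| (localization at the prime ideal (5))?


5-primary part: 103515625=5^9*53
Size=5^9=1953125


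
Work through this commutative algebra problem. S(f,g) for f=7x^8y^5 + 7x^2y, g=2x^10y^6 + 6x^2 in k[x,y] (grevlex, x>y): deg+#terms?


LT(f)=7x^8y^5, LT(g)=2x^10y^6
lcm(LM)=x^10y^6
S(f,g) (scaled by 14 to clear denominators) = 2x^2y*f - 7*g = 14x^4y^2 - 42x^2
2 terms, deg 6.
6+2=8


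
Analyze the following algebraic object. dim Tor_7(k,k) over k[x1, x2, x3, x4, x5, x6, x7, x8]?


Koszul: C(n,i)=C(8,7)=8


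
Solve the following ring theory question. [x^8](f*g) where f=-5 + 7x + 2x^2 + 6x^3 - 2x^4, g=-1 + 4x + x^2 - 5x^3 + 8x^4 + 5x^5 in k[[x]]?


[x^8] = sum a_i*b_j, i+j=8
  6*5=30
  -2*8=-16
Sum=14


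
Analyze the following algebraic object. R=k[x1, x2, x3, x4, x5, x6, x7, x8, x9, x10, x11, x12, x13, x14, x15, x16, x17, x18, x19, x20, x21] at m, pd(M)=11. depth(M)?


pd+depth=depth(R)=21
depth=21-11=10


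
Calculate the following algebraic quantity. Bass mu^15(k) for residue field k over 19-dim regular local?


C(n,i)=C(19,15)=3876


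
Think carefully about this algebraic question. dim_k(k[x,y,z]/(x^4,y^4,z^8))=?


Basis: x^iy^jz^k, i<4,j<4,k<8
4*4*8=128


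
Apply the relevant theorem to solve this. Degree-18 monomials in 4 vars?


C(d+n-1,n-1)=C(21,3)=1330


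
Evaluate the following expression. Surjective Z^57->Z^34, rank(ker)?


rank(ker) = 57-34 = 23


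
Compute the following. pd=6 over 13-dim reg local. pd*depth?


pd+depth=13
depth=13-6=7
pd*depth=6*7=42


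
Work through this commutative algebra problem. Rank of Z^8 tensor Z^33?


rank(M(x)N) = rank(M)*rank(N)
8*33 = 264


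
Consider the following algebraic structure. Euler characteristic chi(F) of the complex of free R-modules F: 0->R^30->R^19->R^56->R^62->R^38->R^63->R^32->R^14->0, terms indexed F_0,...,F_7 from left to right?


chi = sum (-1)^i * rank:
(-1)^0*30=30
(-1)^1*19=-19
(-1)^2*56=56
(-1)^3*62=-62
(-1)^4*38=38
(-1)^5*63=-63
(-1)^6*32=32
(-1)^7*14=-14
chi=-2


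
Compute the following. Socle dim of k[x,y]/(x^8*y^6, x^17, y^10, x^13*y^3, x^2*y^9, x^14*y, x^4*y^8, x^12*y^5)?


Socle = ann(m) = span of standard monomials u with x*u, y*u in I (staircase corners).
Minimal generators: x^17, x^14*y, x^13*y^3, x^12*y^5, x^8*y^6, x^4*y^8, x^2*y^9, y^10
Corners: xy^9, x^3y^8, x^7y^7, x^11y^5, x^12y^4, x^13y^2, x^16
Socle dim=7


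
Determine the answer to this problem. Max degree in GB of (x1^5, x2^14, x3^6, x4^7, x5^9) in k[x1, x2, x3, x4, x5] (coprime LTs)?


Pure powers, coprime LTs => already GB.
Degrees: 5, 14, 6, 7, 9
Max=14


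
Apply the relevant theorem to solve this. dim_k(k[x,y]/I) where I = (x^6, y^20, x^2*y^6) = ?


k[x,y]/I, I = (x^6, y^20, x^2*y^6)
Rect: 6x20=120. Corner: (6-2)x(20-6)=56.
dim = 120-56 = 64


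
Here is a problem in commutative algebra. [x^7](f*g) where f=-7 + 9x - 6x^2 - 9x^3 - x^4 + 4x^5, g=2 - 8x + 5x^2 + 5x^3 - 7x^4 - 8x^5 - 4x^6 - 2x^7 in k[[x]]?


[x^7] = sum a_i*b_j, i+j=7
  -7*-2=14
  9*-4=-36
  -6*-8=48
  -9*-7=63
  -1*5=-5
  4*5=20
Sum=104


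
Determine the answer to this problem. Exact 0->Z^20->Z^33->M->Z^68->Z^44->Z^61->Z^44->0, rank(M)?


Alt sum=0:
(-1)^0*20 + (-1)^1*33 + (-1)^2*? + (-1)^3*68 + (-1)^4*44 + (-1)^5*61 + (-1)^6*44=0
rank(M)=54


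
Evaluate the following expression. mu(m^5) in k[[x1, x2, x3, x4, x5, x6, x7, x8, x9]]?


C(n+d-1,d)=C(13,5)=1287


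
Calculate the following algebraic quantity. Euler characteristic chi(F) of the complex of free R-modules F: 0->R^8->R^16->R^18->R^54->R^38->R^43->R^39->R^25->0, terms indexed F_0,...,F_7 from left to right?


chi = sum (-1)^i * rank:
(-1)^0*8=8
(-1)^1*16=-16
(-1)^2*18=18
(-1)^3*54=-54
(-1)^4*38=38
(-1)^5*43=-43
(-1)^6*39=39
(-1)^7*25=-25
chi=-35


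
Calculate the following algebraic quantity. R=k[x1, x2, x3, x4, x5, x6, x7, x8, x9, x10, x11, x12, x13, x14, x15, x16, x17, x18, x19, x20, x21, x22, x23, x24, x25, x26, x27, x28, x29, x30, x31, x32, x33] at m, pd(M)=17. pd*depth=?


pd+depth=33
depth=33-17=16
pd*depth=17*16=272
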